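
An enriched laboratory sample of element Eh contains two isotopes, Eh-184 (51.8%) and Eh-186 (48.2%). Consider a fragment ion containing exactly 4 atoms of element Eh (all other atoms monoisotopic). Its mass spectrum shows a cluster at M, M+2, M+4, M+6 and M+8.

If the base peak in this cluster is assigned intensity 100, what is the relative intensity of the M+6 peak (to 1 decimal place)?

Binomial terms of (0.518 + 0.482)^4: M 0.0720, M+2 0.2680, M+4 0.3740, M+6 0.2320, M+8 0.0540 → M+4 is the base peak.
P(M+4) = C(4,2) × 0.518^2 × 0.482^2 = 6 × 0.268324 × 0.232324 = 0.374029 (base)
P(M+6) = C(4,3) × 0.518^1 × 0.482^3 = 4 × 0.5180 × 0.11198017 = 0.232023
Relative intensity = 0.232023 / 0.374029 × 100 = 62.0

62.0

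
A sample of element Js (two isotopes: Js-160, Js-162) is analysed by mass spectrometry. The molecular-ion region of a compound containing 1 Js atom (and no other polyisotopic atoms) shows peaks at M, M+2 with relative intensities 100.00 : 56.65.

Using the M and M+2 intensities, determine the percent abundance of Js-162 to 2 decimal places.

Write p for the Js-160 fraction. I(M+2)/I(M) = [C(1,1)·p^0·(1−p)] / p^1 = 1·(1−p)/p = 56.65/100.00 = 0.5665
(1−p)/p = 0.5665/1 = 0.5665  ⇒  p = 1/(1 + 0.5665) = 0.6384
Js-160: 63.84%, Js-162: 36.16%.

36.16%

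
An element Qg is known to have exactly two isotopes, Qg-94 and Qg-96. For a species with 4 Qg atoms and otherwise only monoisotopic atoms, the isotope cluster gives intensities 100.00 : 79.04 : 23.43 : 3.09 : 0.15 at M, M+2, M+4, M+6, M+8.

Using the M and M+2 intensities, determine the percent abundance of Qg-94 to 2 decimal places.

Write p for the Qg-94 fraction. I(M+2)/I(M) = [C(4,1)·p^3·(1−p)] / p^4 = 4·(1−p)/p = 79.04/100.00 = 0.7904
(1−p)/p = 0.7904/4 = 0.1976  ⇒  p = 1/(1 + 0.1976) = 0.8350
Qg-94: 83.50%, Qg-96: 16.50%.

83.50%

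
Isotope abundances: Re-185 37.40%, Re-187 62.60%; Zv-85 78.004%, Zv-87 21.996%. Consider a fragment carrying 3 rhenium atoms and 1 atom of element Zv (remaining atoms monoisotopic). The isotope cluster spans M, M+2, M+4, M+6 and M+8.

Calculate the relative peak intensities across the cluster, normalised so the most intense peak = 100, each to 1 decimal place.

Rhenium pattern (n=3): 0.05231362 : 0.26268713 : 0.43968487 : 0.24531438
Element Zv pattern (n=1): 0.78004 : 0.21996
Convolve the two distributions (both contribute in 2-u steps):
  M: 0.05231362×0.78004 = 0.040807
  M+2: 0.05231362×0.21996 + 0.26268713×0.78004 = 0.216413
  M+4: 0.26268713×0.21996 + 0.43968487×0.78004 = 0.400752
  M+6: 0.43968487×0.21996 + 0.24531438×0.78004 = 0.288068
  M+8: 0.24531438×0.21996 = 0.053959
Scale to base peak (0.400752) = 100: 10.2 : 54.0 : 100.0 : 71.9 : 13.5

10.2 : 54.0 : 100.0 : 71.9 : 13.5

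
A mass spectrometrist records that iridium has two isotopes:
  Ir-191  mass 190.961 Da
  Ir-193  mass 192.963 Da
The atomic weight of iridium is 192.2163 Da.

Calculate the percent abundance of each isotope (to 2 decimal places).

Writing the weighted mean with unknown fraction x of Ir-191:
190.961·x + 192.963·(1 − x) = 192.2163
(190.961 − 192.963)·x = 192.2163 − 192.963
x = -0.7467 / -2.002 = 0.37298 → 37.30% Ir-191, 62.70% Ir-193.

Ir-191: 37.30%, Ir-193: 62.70%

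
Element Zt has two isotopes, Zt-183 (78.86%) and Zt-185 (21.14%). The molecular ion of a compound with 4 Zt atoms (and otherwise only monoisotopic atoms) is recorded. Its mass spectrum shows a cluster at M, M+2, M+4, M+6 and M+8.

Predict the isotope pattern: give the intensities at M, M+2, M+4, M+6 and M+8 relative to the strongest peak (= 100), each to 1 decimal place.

Expanding (0.7886 + 0.2114)^4:
P(M) = 0.7886^4 = 0.386747
P(M+2) = 4 × 0.7886^3 × 0.2114^1 = 0.414701
P(M+4) = 6 × 0.7886^2 × 0.2114^2 = 0.166753
P(M+6) = 4 × 0.7886^1 × 0.2114^3 = 0.029801
P(M+8) = 0.2114^4 = 0.001997
The M+2 peak is largest (0.414701); scaling to 100 gives 93.3 : 100.0 : 40.2 : 7.2 : 0.5.

93.3 : 100.0 : 40.2 : 7.2 : 0.5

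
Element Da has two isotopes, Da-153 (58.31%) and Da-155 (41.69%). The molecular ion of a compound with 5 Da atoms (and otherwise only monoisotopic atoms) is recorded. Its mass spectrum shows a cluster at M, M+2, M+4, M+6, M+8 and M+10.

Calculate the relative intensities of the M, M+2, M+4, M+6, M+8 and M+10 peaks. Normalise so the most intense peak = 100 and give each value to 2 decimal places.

Expanding (0.5831 + 0.4169)^5:
P(M) = 0.5831^5 = 0.067409
P(M+2) = 5 × 0.5831^4 × 0.4169^1 = 0.240976
P(M+4) = 10 × 0.5831^3 × 0.4169^2 = 0.344582
P(M+6) = 10 × 0.5831^2 × 0.4169^3 = 0.246367
P(M+8) = 5 × 0.5831^1 × 0.4169^4 = 0.088073
P(M+10) = 0.4169^5 = 0.012594
The M+4 peak is largest (0.344582); scaling to 100 gives 19.56 : 69.93 : 100.00 : 71.50 : 25.56 : 3.65.

19.56 : 69.93 : 100.00 : 71.50 : 25.56 : 3.65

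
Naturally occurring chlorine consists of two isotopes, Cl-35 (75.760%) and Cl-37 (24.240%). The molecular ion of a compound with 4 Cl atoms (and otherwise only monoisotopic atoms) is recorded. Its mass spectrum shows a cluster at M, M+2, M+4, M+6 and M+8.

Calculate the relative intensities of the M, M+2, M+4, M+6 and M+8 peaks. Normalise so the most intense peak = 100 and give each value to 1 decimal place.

The 4 Cl atoms are independent, so intensities follow the terms of (0.75760 + 0.24240)^4.
P(M) = 0.75760^4 = 0.329428
P(M+2) = 4 × 0.75760^3 × 0.24240^1 = 0.421612
P(M+4) = 6 × 0.75760^2 × 0.24240^2 = 0.202347
P(M+6) = 4 × 0.75760^1 × 0.24240^3 = 0.043162
P(M+8) = 0.24240^4 = 0.003452
The M+2 peak is largest (0.421612); scaling to 100 gives 78.1 : 100.0 : 48.0 : 10.2 : 0.8.

78.1 : 100.0 : 48.0 : 10.2 : 0.8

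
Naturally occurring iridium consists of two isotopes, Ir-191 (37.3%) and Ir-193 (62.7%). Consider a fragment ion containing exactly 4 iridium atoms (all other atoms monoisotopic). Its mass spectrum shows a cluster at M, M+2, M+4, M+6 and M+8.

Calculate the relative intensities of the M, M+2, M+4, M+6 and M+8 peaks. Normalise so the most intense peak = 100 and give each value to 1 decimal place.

Each Ir atom is independently Ir-191 (p = 0.373) or Ir-193 (q = 0.627); the cluster is the binomial expansion (p + q)^4.
P(M) = 0.373^4 = 0.019357
P(M+2) = 4 × 0.373^3 × 0.627^1 = 0.130153
P(M+4) = 6 × 0.373^2 × 0.627^2 = 0.328174
P(M+6) = 4 × 0.373^1 × 0.627^3 = 0.367766
P(M+8) = 0.627^4 = 0.154550
The M+6 peak is largest (0.367766); scaling to 100 gives 5.3 : 35.4 : 89.2 : 100.0 : 42.0.

5.3 : 35.4 : 89.2 : 100.0 : 42.0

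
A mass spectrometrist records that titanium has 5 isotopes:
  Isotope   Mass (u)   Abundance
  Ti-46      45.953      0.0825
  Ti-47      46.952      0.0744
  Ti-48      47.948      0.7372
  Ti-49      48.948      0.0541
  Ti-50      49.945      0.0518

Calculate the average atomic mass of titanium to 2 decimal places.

47.87 u

Weight each isotope mass by its fractional abundance: 0.0825 × 45.953 + 0.0744 × 46.952 + 0.7372 × 47.948 + 0.0541 × 48.948 + 0.0518 × 49.945
= 3.7911 + 3.4932 + 35.3473 + 2.6481 + 2.5872 = 47.8669 u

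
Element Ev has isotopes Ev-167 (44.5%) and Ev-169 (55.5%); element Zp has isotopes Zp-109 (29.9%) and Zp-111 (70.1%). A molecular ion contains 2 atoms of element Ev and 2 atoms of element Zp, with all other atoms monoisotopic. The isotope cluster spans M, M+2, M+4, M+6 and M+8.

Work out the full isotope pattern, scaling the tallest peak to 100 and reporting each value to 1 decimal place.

Element Ev pattern (n=2): 0.198025 : 0.49395 : 0.308025
Element Zp pattern (n=2): 0.089401 : 0.419198 : 0.491401
Convolve the two distributions (both contribute in 2-u steps):
  M: 0.198025×0.089401 = 0.017704
  M+2: 0.198025×0.419198 + 0.49395×0.089401 = 0.127171
  M+4: 0.198025×0.491401 + 0.49395×0.419198 + 0.308025×0.089401 = 0.331910
  M+6: 0.49395×0.491401 + 0.308025×0.419198 = 0.371851
  M+8: 0.308025×0.491401 = 0.151364
Scale to base peak (0.371851) = 100: 4.8 : 34.2 : 89.3 : 100.0 : 40.7

4.8 : 34.2 : 89.3 : 100.0 : 40.7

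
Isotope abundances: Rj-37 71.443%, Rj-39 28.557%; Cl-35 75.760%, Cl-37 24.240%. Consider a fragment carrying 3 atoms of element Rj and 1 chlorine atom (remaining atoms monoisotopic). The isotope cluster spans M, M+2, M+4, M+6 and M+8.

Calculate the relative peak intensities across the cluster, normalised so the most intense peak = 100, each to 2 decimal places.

65.83 : 100.00 : 56.81 : 14.30 : 1.35

Element Rj pattern (n=3): 0.36465238 : 0.43727354 : 0.17478578 : 0.0232883
Chlorine pattern (n=1): 0.7576 : 0.2424
Convolve the two distributions (both contribute in 2-u steps):
  M: 0.36465238×0.7576 = 0.276261
  M+2: 0.36465238×0.2424 + 0.43727354×0.7576 = 0.419670
  M+4: 0.43727354×0.2424 + 0.17478578×0.7576 = 0.238413
  M+6: 0.17478578×0.2424 + 0.0232883×0.7576 = 0.060011
  M+8: 0.0232883×0.2424 = 0.005645
Scale to base peak (0.419670) = 100: 65.83 : 100.00 : 56.81 : 14.30 : 1.35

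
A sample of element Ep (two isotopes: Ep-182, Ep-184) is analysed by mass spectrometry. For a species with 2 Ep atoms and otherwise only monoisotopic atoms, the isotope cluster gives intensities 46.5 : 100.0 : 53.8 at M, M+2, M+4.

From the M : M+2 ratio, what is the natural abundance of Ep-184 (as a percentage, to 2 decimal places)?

51.81%

Let p = fractional abundance of Ep-182. I(M+2)/I(M) = [C(2,1)·p^1·(1−p)] / p^2 = 2·(1−p)/p = 100.0/46.5 = 2.1505
(1−p)/p = 2.1505/2 = 1.0753  ⇒  p = 1/(1 + 1.0753) = 0.4819
Ep-182: 48.19%, Ep-184: 51.81%.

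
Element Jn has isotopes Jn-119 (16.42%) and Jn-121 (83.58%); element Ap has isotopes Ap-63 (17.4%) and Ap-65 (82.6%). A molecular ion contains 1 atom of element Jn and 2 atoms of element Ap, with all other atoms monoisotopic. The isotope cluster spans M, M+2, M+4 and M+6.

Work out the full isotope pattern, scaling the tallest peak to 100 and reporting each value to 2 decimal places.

0.87 : 12.71 : 61.78 : 100.00

Element Jn pattern (n=1): 0.1642 : 0.8358
Element Ap pattern (n=2): 0.030276 : 0.287448 : 0.682276
Convolve the two distributions (both contribute in 2-u steps):
  M: 0.1642×0.030276 = 0.004971
  M+2: 0.1642×0.287448 + 0.8358×0.030276 = 0.072504
  M+4: 0.1642×0.682276 + 0.8358×0.287448 = 0.352279
  M+6: 0.8358×0.682276 = 0.570246
Scale to base peak (0.570246) = 100: 0.87 : 12.71 : 61.78 : 100.00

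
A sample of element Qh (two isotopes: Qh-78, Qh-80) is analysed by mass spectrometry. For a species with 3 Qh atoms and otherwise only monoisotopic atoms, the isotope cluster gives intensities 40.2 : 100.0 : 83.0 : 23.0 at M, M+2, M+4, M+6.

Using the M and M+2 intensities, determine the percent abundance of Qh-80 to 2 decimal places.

45.33%

Write p for the Qh-78 fraction. I(M+2)/I(M) = [C(3,1)·p^2·(1−p)] / p^3 = 3·(1−p)/p = 100.0/40.2 = 2.4876
(1−p)/p = 2.4876/3 = 0.8292  ⇒  p = 1/(1 + 0.8292) = 0.5467
Qh-78: 54.67%, Qh-80: 45.33%.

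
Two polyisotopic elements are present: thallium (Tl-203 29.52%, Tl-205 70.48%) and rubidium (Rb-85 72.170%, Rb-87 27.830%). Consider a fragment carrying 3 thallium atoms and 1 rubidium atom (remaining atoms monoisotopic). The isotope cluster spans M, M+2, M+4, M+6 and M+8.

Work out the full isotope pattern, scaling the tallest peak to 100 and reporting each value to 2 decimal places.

4.95 : 37.36 : 98.31 : 100.00 : 25.98

Thallium pattern (n=3): 0.02572463 : 0.18425524 : 0.43991564 : 0.35010449
Rubidium pattern (n=1): 0.7217 : 0.2783
Convolve the two distributions (both contribute in 2-u steps):
  M: 0.02572463×0.7217 = 0.018565
  M+2: 0.02572463×0.2783 + 0.18425524×0.7217 = 0.140136
  M+4: 0.18425524×0.2783 + 0.43991564×0.7217 = 0.368765
  M+6: 0.43991564×0.2783 + 0.35010449×0.7217 = 0.375099
  M+8: 0.35010449×0.2783 = 0.097434
Scale to base peak (0.375099) = 100: 4.95 : 37.36 : 98.31 : 100.00 : 25.98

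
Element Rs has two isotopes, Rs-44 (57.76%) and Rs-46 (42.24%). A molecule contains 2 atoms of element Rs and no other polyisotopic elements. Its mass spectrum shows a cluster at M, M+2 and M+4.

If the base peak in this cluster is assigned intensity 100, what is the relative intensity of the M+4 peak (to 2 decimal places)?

Binomial terms of (0.5776 + 0.4224)^2: M 0.3336, M+2 0.4880, M+4 0.1784 → M+2 is the base peak.
P(M+2) = C(2,1) × 0.5776^1 × 0.4224^1 = 2 × 0.5776 × 0.4224 = 0.487956 (base)
P(M+4) = C(2,2) × 0.5776^0 × 0.4224^2 = 1 × 1.0000 × 0.17842176 = 0.178422
Relative intensity = 0.178422 / 0.487956 × 100 = 36.57

36.57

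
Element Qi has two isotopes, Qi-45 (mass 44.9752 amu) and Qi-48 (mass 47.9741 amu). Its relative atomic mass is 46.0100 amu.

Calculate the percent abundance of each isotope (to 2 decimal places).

Qi-45: 65.49%, Qi-48: 34.51%

With x = fraction of Qi-45 (so Qi-48 is 1 − x):
44.9752·x + 47.9741·(1 − x) = 46.0100
(44.9752 − 47.9741)·x = 46.0100 − 47.9741
x = -1.9641 / -2.9989 = 0.65494 → 65.49% Qi-45, 34.51% Qi-48.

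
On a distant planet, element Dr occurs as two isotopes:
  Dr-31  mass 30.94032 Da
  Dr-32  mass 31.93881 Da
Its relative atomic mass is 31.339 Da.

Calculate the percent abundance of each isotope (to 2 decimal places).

Dr-31: 60.07%, Dr-32: 39.93%

Let x be the fractional abundance of Dr-31; then Dr-32 has abundance 1 − x.
30.94032·x + 31.93881·(1 − x) = 31.339
(30.94032 − 31.93881)·x = 31.339 − 31.93881
x = -0.59981 / -0.99849 = 0.60072 → 60.07% Dr-31, 39.93% Dr-32.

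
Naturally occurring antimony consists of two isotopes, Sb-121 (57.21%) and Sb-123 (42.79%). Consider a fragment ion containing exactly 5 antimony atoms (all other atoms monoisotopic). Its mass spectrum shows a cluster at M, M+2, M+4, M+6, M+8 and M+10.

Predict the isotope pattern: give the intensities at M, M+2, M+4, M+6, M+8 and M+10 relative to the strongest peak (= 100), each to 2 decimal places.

The 5 Sb atoms are independent, so intensities follow the terms of (0.5721 + 0.4279)^5.
P(M) = 0.5721^5 = 0.061286
P(M+2) = 5 × 0.5721^4 × 0.4279^1 = 0.229192
P(M+4) = 10 × 0.5721^3 × 0.4279^2 = 0.342847
P(M+6) = 10 × 0.5721^2 × 0.4279^3 = 0.256431
P(M+8) = 5 × 0.5721^1 × 0.4279^4 = 0.095898
P(M+10) = 0.4279^5 = 0.014345
The M+4 peak is largest (0.342847); scaling to 100 gives 17.88 : 66.85 : 100.00 : 74.79 : 27.97 : 4.18.

17.88 : 66.85 : 100.00 : 74.79 : 27.97 : 4.18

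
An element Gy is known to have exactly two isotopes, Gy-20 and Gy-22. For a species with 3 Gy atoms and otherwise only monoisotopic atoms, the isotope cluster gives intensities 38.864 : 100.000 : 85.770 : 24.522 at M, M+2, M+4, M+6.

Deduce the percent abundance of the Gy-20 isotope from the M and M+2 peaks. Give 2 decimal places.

53.83%

If p is the fraction of Gy that is Gy-20, then I(M+2)/I(M) = [C(3,1)·p^2·(1−p)] / p^3 = 3·(1−p)/p = 100.000/38.864 = 2.5731
(1−p)/p = 2.5731/3 = 0.8577  ⇒  p = 1/(1 + 0.8577) = 0.5383
Gy-20: 53.83%, Gy-22: 46.17%.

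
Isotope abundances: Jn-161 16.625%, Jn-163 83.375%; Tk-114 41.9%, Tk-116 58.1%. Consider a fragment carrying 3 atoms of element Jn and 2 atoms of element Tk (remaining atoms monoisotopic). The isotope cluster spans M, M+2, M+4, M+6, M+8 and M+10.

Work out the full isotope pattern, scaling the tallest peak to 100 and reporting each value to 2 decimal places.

0.20 : 3.60 : 24.07 : 73.62 : 100.00 : 49.01

Element Jn pattern (n=3): 0.00459499 : 0.06913221 : 0.34670061 : 0.57957219
Element Tk pattern (n=2): 0.175561 : 0.486878 : 0.337561
Convolve the two distributions (both contribute in 2-u steps):
  M: 0.00459499×0.175561 = 0.000807
  M+2: 0.00459499×0.486878 + 0.06913221×0.175561 = 0.014374
  M+4: 0.00459499×0.337561 + 0.06913221×0.486878 + 0.34670061×0.175561 = 0.096077
  M+6: 0.06913221×0.337561 + 0.34670061×0.486878 + 0.57957219×0.175561 = 0.293888
  M+8: 0.34670061×0.337561 + 0.57957219×0.486878 = 0.399214
  M+10: 0.57957219×0.337561 = 0.195641
Scale to base peak (0.399214) = 100: 0.20 : 3.60 : 24.07 : 73.62 : 100.00 : 49.01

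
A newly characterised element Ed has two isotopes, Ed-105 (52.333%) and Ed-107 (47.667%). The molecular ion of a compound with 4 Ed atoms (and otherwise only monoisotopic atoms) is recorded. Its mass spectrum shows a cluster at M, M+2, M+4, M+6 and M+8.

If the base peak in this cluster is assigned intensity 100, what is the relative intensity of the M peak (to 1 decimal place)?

20.1

(0.52333 + 0.47667)^4 gives M 0.0750, M+2 0.2733, M+4 0.3734, M+6 0.2267, M+8 0.0516; the largest is M+4.
P(M+4) = C(4,2) × 0.52333^2 × 0.47667^2 = 6 × 0.27387429 × 0.22721429 = 0.373369 (base)
P(M) = C(4,0) × 0.52333^4 × 0.47667^0 = 1 × 0.07500713 × 1.0000 = 0.075007
Relative intensity = 0.075007 / 0.373369 × 100 = 20.1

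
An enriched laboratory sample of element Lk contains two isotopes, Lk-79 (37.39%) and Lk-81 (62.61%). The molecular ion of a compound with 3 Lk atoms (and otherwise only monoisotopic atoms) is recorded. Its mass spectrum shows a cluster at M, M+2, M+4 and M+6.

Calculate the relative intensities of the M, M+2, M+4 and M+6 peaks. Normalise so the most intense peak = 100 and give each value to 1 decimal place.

Expanding (0.3739 + 0.6261)^3:
P(M) = 0.3739^3 = 0.052272
P(M+2) = 3 × 0.3739^2 × 0.6261^1 = 0.262589
P(M+4) = 3 × 0.3739^1 × 0.6261^2 = 0.439708
P(M+6) = 0.6261^3 = 0.245432
The M+4 peak is largest (0.439708); scaling to 100 gives 11.9 : 59.7 : 100.0 : 55.8.

11.9 : 59.7 : 100.0 : 55.8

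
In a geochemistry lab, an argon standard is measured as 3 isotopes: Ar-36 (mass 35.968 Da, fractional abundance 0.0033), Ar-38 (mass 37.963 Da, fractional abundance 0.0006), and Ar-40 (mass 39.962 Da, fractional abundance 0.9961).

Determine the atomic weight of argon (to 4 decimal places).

39.9476 Da

Ar = Σ fᵢ·mᵢ = 0.0033 × 35.968 + 0.0006 × 37.963 + 0.9961 × 39.962
= 0.11869 + 0.02278 + 39.80615 = 39.94762 Da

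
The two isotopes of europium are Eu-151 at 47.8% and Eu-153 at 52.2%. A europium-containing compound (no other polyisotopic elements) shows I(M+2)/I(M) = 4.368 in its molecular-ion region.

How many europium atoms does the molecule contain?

4

With n Eu atoms, P(M+2)/P(M) = C(n,1)·p^(n−1)q / p^n = n·q/p = n · 0.522/0.478.
n = 4.368 × 0.478/0.522 = 4.00 ≈ 4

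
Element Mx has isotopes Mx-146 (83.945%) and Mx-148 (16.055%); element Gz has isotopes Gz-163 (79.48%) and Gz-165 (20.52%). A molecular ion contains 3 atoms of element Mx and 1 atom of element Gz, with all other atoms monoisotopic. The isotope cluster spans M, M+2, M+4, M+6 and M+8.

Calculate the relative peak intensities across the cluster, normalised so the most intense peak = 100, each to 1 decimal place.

Element Mx pattern (n=3): 0.59154052 : 0.33940734 : 0.06491375 : 0.00413839
Element Gz pattern (n=1): 0.7948 : 0.2052
Convolve the two distributions (both contribute in 2-u steps):
  M: 0.59154052×0.7948 = 0.470156
  M+2: 0.59154052×0.2052 + 0.33940734×0.7948 = 0.391145
  M+4: 0.33940734×0.2052 + 0.06491375×0.7948 = 0.121240
  M+6: 0.06491375×0.2052 + 0.00413839×0.7948 = 0.016609
  M+8: 0.00413839×0.2052 = 0.000849
Scale to base peak (0.470156) = 100: 100.0 : 83.2 : 25.8 : 3.5 : 0.2

100.0 : 83.2 : 25.8 : 3.5 : 0.2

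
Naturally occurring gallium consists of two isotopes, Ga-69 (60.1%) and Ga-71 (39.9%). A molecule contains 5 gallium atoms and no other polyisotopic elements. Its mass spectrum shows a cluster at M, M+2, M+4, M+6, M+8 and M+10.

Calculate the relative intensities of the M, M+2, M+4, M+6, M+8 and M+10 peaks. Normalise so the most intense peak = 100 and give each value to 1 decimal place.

22.7 : 75.3 : 100.0 : 66.4 : 22.0 : 2.9

Expanding (0.601 + 0.399)^5:
P(M) = 0.601^5 = 0.078410
P(M+2) = 5 × 0.601^4 × 0.399^1 = 0.260280
P(M+4) = 10 × 0.601^3 × 0.399^2 = 0.345596
P(M+6) = 10 × 0.601^2 × 0.399^3 = 0.229439
P(M+8) = 5 × 0.601^1 × 0.399^4 = 0.076162
P(M+10) = 0.399^5 = 0.010113
The M+4 peak is largest (0.345596); scaling to 100 gives 22.7 : 75.3 : 100.0 : 66.4 : 22.0 : 2.9.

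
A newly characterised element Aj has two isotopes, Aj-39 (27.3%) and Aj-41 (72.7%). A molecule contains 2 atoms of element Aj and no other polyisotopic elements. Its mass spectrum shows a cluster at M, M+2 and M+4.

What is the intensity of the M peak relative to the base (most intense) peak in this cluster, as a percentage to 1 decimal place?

14.1%

Binomial terms of (0.273 + 0.727)^2: M 0.0745, M+2 0.3969, M+4 0.5285 → M+4 is the base peak.
P(M+4) = C(2,2) × 0.273^0 × 0.727^2 = 1 × 1.0000 × 0.528529 = 0.528529 (base)
P(M) = C(2,0) × 0.273^2 × 0.727^0 = 1 × 0.074529 × 1.0000 = 0.074529
Relative intensity = 0.074529 / 0.528529 × 100 = 14.1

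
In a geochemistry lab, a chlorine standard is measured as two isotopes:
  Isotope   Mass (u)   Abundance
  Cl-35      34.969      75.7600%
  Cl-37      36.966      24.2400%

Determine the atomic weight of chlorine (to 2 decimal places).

35.45 u

Average mass = Σ (abundance × isotope mass) = 0.757600 × 34.969 + 0.242400 × 36.966
= 26.4925 + 8.9606 = 35.4531 u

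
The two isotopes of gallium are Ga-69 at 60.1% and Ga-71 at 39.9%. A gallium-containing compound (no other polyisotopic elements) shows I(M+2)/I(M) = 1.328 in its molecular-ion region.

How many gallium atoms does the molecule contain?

For n independent Ga atoms, I(M+2)/I(M) = n · (abundance Ga-71) / (abundance Ga-69) = n · 0.399/0.601.
n = 1.328 × 0.601/0.399 = 2.00 ≈ 2

2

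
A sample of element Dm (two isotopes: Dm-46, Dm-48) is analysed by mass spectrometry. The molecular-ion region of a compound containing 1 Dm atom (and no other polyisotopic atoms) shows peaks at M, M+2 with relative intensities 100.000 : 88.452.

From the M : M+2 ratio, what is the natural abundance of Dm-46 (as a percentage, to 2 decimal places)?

53.06%

If p is the fraction of Dm that is Dm-46, then I(M+2)/I(M) = [C(1,1)·p^0·(1−p)] / p^1 = 1·(1−p)/p = 88.452/100.000 = 0.8845
(1−p)/p = 0.8845/1 = 0.8845  ⇒  p = 1/(1 + 0.8845) = 0.5306
Dm-46: 53.06%, Dm-48: 46.94%.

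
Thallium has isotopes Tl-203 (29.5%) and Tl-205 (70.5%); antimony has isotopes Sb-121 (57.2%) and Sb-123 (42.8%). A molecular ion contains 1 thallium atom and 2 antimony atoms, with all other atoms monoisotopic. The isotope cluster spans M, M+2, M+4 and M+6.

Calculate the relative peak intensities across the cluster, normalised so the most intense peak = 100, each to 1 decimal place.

Thallium pattern (n=1): 0.2950 : 0.7050
Antimony pattern (n=2): 0.327184 : 0.489632 : 0.183184
Convolve the two distributions (both contribute in 2-u steps):
  M: 0.2950×0.327184 = 0.096519
  M+2: 0.2950×0.489632 + 0.7050×0.327184 = 0.375106
  M+4: 0.2950×0.183184 + 0.7050×0.489632 = 0.399230
  M+6: 0.7050×0.183184 = 0.129145
Scale to base peak (0.399230) = 100: 24.2 : 94.0 : 100.0 : 32.3

24.2 : 94.0 : 100.0 : 32.3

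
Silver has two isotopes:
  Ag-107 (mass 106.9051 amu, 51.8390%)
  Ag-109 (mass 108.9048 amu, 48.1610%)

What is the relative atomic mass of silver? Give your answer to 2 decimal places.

Ar = Σ fᵢ·mᵢ = 0.518390 × 106.9051 + 0.481610 × 108.9048
= 55.41853 + 52.44964 = 107.86817 amu

107.87 amu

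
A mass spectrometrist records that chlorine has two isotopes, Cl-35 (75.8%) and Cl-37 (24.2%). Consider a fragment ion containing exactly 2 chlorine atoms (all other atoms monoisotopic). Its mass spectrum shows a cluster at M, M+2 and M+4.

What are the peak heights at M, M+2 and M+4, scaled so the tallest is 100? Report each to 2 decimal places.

The 2 Cl atoms are independent, so intensities follow the terms of (0.758 + 0.242)^2.
P(M) = 0.758^2 = 0.574564
P(M+2) = 2 × 0.758^1 × 0.242^1 = 0.366872
P(M+4) = 0.242^2 = 0.058564
The M peak is largest (0.574564); scaling to 100 gives 100.00 : 63.85 : 10.19.

100.00 : 63.85 : 10.19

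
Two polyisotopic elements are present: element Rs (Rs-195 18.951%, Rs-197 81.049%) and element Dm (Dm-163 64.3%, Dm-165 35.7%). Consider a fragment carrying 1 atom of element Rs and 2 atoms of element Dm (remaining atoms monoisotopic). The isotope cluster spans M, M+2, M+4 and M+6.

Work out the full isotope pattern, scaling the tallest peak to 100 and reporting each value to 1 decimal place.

Element Rs pattern (n=1): 0.18951 : 0.81049
Element Dm pattern (n=2): 0.413449 : 0.459102 : 0.127449
Convolve the two distributions (both contribute in 2-u steps):
  M: 0.18951×0.413449 = 0.078353
  M+2: 0.18951×0.459102 + 0.81049×0.413449 = 0.422101
  M+4: 0.18951×0.127449 + 0.81049×0.459102 = 0.396250
  M+6: 0.81049×0.127449 = 0.103296
Scale to base peak (0.422101) = 100: 18.6 : 100.0 : 93.9 : 24.5

18.6 : 100.0 : 93.9 : 24.5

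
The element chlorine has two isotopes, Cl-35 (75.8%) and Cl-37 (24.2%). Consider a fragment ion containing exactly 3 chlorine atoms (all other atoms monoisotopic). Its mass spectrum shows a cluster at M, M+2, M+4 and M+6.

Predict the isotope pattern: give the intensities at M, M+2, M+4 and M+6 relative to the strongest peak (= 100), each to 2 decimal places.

100.00 : 95.78 : 30.58 : 3.25

Expanding (0.758 + 0.242)^3:
P(M) = 0.758^3 = 0.435520
P(M+2) = 3 × 0.758^2 × 0.242^1 = 0.417133
P(M+4) = 3 × 0.758^1 × 0.242^2 = 0.133175
P(M+6) = 0.242^3 = 0.014172
The M peak is largest (0.435520); scaling to 100 gives 100.00 : 95.78 : 30.58 : 3.25.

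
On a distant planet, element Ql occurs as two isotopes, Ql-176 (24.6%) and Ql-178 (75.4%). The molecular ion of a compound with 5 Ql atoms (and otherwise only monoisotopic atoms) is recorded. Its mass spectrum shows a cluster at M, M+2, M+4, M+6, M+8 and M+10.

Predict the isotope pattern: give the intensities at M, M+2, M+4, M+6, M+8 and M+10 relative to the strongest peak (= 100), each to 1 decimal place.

0.2 : 3.5 : 21.3 : 65.3 : 100.0 : 61.3

Expanding (0.246 + 0.754)^5:
P(M) = 0.246^5 = 0.000901
P(M+2) = 5 × 0.246^4 × 0.754^1 = 0.013806
P(M+4) = 10 × 0.246^3 × 0.754^2 = 0.084635
P(M+6) = 10 × 0.246^2 × 0.754^3 = 0.259409
P(M+8) = 5 × 0.246^1 × 0.754^4 = 0.397549
P(M+10) = 0.754^5 = 0.243701
The M+8 peak is largest (0.397549); scaling to 100 gives 0.2 : 3.5 : 21.3 : 65.3 : 100.0 : 61.3.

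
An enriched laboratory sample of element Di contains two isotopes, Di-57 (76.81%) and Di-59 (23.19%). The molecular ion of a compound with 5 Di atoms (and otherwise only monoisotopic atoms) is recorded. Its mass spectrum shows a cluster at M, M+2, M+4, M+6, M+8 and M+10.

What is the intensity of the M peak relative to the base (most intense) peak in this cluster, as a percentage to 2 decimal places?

66.24%

(0.7681 + 0.2319)^5 gives M 0.2674, M+2 0.4036, M+4 0.2437, M+6 0.0736, M+8 0.0111, M+10 0.0007; the largest is M+2.
P(M+2) = C(5,1) × 0.7681^4 × 0.2319^1 = 5 × 0.34807358 × 0.2319 = 0.403591 (base)
P(M) = C(5,0) × 0.7681^5 × 0.2319^0 = 1 × 0.26735532 × 1.0000 = 0.267355
Relative intensity = 0.267355 / 0.403591 × 100 = 66.24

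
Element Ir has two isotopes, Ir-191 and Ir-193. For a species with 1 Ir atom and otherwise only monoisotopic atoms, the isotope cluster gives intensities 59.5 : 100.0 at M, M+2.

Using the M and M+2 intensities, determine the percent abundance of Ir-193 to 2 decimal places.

If p is the fraction of Ir that is Ir-191, then I(M+2)/I(M) = [C(1,1)·p^0·(1−p)] / p^1 = 1·(1−p)/p = 100.0/59.5 = 1.6807
(1−p)/p = 1.6807/1 = 1.6807  ⇒  p = 1/(1 + 1.6807) = 0.3730
Ir-191: 37.30%, Ir-193: 62.70%.

62.70%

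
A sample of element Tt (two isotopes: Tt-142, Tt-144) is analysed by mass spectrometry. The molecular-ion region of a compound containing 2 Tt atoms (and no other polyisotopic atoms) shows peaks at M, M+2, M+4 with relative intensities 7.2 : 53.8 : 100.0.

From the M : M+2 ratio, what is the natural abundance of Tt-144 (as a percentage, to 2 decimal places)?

78.89%

If p is the fraction of Tt that is Tt-142, then I(M+2)/I(M) = [C(2,1)·p^1·(1−p)] / p^2 = 2·(1−p)/p = 53.8/7.2 = 7.4722
(1−p)/p = 7.4722/2 = 3.7361  ⇒  p = 1/(1 + 3.7361) = 0.2111
Tt-142: 21.11%, Tt-144: 78.89%.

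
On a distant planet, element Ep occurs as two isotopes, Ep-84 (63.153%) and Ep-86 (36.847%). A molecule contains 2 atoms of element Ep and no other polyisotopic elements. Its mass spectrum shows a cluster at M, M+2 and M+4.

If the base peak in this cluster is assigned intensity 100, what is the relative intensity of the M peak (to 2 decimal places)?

85.70

Term probabilities: M 0.3988, M+2 0.4654, M+4 0.1358. Base peak = M+2.
P(M+2) = C(2,1) × 0.63153^1 × 0.36847^1 = 2 × 0.63153 × 0.36847 = 0.465400 (base)
P(M) = C(2,0) × 0.63153^2 × 0.36847^0 = 1 × 0.39883014 × 1.0000 = 0.398830
Relative intensity = 0.398830 / 0.465400 × 100 = 85.70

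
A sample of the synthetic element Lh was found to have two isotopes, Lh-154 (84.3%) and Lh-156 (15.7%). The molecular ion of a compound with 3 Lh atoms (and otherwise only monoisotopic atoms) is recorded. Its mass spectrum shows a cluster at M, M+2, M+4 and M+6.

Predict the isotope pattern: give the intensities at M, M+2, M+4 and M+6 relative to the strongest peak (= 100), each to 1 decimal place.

100.0 : 55.9 : 10.4 : 0.6

Each Lh atom is independently Lh-154 (p = 0.843) or Lh-156 (q = 0.157); the cluster is the binomial expansion (p + q)^3.
P(M) = 0.843^3 = 0.599077
P(M+2) = 3 × 0.843^2 × 0.157^1 = 0.334716
P(M+4) = 3 × 0.843^1 × 0.157^2 = 0.062337
P(M+6) = 0.157^3 = 0.003870
The M peak is largest (0.599077); scaling to 100 gives 100.0 : 55.9 : 10.4 : 0.6.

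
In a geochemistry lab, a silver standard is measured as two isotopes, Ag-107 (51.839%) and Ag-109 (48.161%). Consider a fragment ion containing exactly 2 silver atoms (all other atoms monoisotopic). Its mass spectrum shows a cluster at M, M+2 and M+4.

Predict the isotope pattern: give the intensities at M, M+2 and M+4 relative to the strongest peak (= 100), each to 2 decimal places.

Expanding (0.51839 + 0.48161)^2:
P(M) = 0.51839^2 = 0.268728
P(M+2) = 2 × 0.51839^1 × 0.48161^1 = 0.499324
P(M+4) = 0.48161^2 = 0.231948
The M+2 peak is largest (0.499324); scaling to 100 gives 53.82 : 100.00 : 46.45.

53.82 : 100.00 : 46.45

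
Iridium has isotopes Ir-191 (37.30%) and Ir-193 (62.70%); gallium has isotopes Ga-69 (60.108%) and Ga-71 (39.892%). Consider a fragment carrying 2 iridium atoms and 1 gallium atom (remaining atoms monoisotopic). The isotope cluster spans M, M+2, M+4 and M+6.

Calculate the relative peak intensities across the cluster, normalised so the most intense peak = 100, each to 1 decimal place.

Iridium pattern (n=2): 0.139129 : 0.467742 : 0.393129
Gallium pattern (n=1): 0.60108 : 0.39892
Convolve the two distributions (both contribute in 2-u steps):
  M: 0.139129×0.60108 = 0.083628
  M+2: 0.139129×0.39892 + 0.467742×0.60108 = 0.336652
  M+4: 0.467742×0.39892 + 0.393129×0.60108 = 0.422894
  M+6: 0.393129×0.39892 = 0.156827
Scale to base peak (0.422894) = 100: 19.8 : 79.6 : 100.0 : 37.1

19.8 : 79.6 : 100.0 : 37.1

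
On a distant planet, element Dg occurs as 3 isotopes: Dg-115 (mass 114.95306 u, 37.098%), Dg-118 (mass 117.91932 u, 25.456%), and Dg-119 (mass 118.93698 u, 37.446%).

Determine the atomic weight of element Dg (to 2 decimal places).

117.20 u

Ar = Σ fᵢ·mᵢ = 0.37098 × 114.95306 + 0.25456 × 117.91932 + 0.37446 × 118.93698
= 42.645286 + 30.017542 + 44.537142 = 117.199970 u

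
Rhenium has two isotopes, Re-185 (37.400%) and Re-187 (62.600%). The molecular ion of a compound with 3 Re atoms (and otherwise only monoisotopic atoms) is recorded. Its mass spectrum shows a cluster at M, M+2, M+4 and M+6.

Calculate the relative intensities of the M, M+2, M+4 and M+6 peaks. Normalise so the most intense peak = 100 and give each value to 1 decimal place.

11.9 : 59.7 : 100.0 : 55.8

Each Re atom is independently Re-185 (p = 0.37400) or Re-187 (q = 0.62600); the cluster is the binomial expansion (p + q)^3.
P(M) = 0.37400^3 = 0.052314
P(M+2) = 3 × 0.37400^2 × 0.62600^1 = 0.262687
P(M+4) = 3 × 0.37400^1 × 0.62600^2 = 0.439685
P(M+6) = 0.62600^3 = 0.245314
The M+4 peak is largest (0.439685); scaling to 100 gives 11.9 : 59.7 : 100.0 : 55.8.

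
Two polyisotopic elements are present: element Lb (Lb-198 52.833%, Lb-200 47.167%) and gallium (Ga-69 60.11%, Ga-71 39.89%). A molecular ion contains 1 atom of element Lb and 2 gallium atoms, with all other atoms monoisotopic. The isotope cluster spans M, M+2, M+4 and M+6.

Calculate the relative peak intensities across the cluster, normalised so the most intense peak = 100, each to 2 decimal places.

Element Lb pattern (n=1): 0.52833 : 0.47167
Gallium pattern (n=2): 0.36132121 : 0.47955758 : 0.15912121
Convolve the two distributions (both contribute in 2-u steps):
  M: 0.52833×0.36132121 = 0.190897
  M+2: 0.52833×0.47955758 + 0.47167×0.36132121 = 0.423789
  M+4: 0.52833×0.15912121 + 0.47167×0.47955758 = 0.310261
  M+6: 0.47167×0.15912121 = 0.075053
Scale to base peak (0.423789) = 100: 45.05 : 100.00 : 73.21 : 17.71

45.05 : 100.00 : 73.21 : 17.71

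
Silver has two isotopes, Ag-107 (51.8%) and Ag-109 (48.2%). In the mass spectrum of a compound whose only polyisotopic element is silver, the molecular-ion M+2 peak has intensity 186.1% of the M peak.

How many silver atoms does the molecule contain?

2

With n Ag atoms, P(M+2)/P(M) = C(n,1)·p^(n−1)q / p^n = n·q/p = n · 0.482/0.518.
n = 1.861 × 0.518/0.482 = 2.00 ≈ 2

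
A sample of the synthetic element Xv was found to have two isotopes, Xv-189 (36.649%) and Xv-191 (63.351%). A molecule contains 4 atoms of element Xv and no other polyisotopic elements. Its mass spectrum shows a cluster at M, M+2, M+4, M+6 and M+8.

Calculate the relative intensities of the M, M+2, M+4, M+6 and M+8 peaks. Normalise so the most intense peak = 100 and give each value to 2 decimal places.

The 4 Xv atoms are independent, so intensities follow the terms of (0.36649 + 0.63351)^4.
P(M) = 0.36649^4 = 0.018040
P(M+2) = 4 × 0.36649^3 × 0.63351^1 = 0.124738
P(M+4) = 6 × 0.36649^2 × 0.63351^2 = 0.323432
P(M+6) = 4 × 0.36649^1 × 0.63351^3 = 0.372720
P(M+8) = 0.63351^4 = 0.161070
The M+6 peak is largest (0.372720); scaling to 100 gives 4.84 : 33.47 : 86.78 : 100.00 : 43.21.

4.84 : 33.47 : 86.78 : 100.00 : 43.21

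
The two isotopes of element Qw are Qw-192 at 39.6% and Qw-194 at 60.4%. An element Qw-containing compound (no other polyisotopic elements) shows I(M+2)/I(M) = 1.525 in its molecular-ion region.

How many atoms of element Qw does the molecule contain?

1

With n Qw atoms, P(M+2)/P(M) = C(n,1)·p^(n−1)q / p^n = n·q/p = n · 0.604/0.396.
n = 1.525 × 0.396/0.604 = 1.00 ≈ 1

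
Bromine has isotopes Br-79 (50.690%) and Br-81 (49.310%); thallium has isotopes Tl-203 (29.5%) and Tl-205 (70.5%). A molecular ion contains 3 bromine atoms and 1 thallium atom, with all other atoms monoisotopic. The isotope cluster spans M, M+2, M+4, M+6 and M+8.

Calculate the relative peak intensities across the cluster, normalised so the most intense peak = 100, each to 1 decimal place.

10.2 : 54.1 : 100.0 : 78.5 : 22.4

Bromine pattern (n=3): 0.13024674 : 0.3801026 : 0.36975457 : 0.11989609
Thallium pattern (n=1): 0.2950 : 0.7050
Convolve the two distributions (both contribute in 2-u steps):
  M: 0.13024674×0.2950 = 0.038423
  M+2: 0.13024674×0.7050 + 0.3801026×0.2950 = 0.203954
  M+4: 0.3801026×0.7050 + 0.36975457×0.2950 = 0.377050
  M+6: 0.36975457×0.7050 + 0.11989609×0.2950 = 0.296046
  M+8: 0.11989609×0.7050 = 0.084527
Scale to base peak (0.377050) = 100: 10.2 : 54.1 : 100.0 : 78.5 : 22.4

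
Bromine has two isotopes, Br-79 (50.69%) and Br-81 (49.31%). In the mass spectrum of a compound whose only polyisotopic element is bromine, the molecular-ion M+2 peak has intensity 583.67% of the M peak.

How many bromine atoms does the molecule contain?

For n independent Br atoms, I(M+2)/I(M) = n · (abundance Br-81) / (abundance Br-79) = n · 0.4931/0.5069.
n = 5.8367 × 0.5069/0.4931 = 6.00 ≈ 6

6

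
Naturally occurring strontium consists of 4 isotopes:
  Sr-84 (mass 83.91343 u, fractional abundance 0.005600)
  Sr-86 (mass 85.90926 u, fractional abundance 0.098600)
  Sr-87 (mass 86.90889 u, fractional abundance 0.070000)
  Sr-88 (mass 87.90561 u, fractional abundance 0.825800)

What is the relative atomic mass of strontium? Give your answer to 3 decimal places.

The abundance-weighted mean is 0.005600 × 83.91343 + 0.098600 × 85.90926 + 0.070000 × 86.90889 + 0.825800 × 87.90561
= 0.469915 + 8.470653 + 6.083622 + 72.592453 = 87.616643 u

87.617 u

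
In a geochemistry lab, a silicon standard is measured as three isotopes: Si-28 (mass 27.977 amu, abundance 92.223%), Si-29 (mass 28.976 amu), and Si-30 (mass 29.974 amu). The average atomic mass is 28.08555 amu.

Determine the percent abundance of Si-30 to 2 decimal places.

3.09%

Let x and y be the fractions of Si-29 and Si-30. Then x + y = 1 − 0.92223 = 0.07777 and 28.976x + 29.974y = 28.08555 − 0.92223×27.977 = 2.28432129.
Substituting: 28.976x + 29.974(0.07777 − x) = 2.28432129
(28.976 − 29.974)x = -0.04675669  ⇒  x = 0.04685, y = 0.03092
Si-29: 4.69%, Si-30: 3.09%.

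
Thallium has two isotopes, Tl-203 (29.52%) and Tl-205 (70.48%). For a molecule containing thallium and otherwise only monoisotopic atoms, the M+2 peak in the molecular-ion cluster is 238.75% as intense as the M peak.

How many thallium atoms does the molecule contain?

For n independent Tl atoms, I(M+2)/I(M) = n · (abundance Tl-205) / (abundance Tl-203) = n · 0.7048/0.2952.
n = 2.3875 × 0.2952/0.7048 = 1.00 ≈ 1

1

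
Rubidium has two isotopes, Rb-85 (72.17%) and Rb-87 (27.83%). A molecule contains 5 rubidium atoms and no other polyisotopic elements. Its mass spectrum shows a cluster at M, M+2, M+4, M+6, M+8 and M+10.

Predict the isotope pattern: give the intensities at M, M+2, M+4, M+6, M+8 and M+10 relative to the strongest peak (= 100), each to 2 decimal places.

Expanding (0.7217 + 0.2783)^5:
P(M) = 0.7217^5 = 0.195787
P(M+2) = 5 × 0.7217^4 × 0.2783^1 = 0.377494
P(M+4) = 10 × 0.7217^3 × 0.2783^2 = 0.291136
P(M+6) = 10 × 0.7217^2 × 0.2783^3 = 0.112267
P(M+8) = 5 × 0.7217^1 × 0.2783^4 = 0.021646
P(M+10) = 0.2783^5 = 0.001669
The M+2 peak is largest (0.377494); scaling to 100 gives 51.86 : 100.00 : 77.12 : 29.74 : 5.73 : 0.44.

51.86 : 100.00 : 77.12 : 29.74 : 5.73 : 0.44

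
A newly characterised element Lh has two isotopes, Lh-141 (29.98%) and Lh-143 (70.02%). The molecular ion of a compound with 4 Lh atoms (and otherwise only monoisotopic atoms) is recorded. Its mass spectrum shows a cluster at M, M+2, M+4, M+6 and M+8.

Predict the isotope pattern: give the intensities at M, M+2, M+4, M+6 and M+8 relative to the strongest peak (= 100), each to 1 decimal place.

Each Lh atom is independently Lh-141 (p = 0.2998) or Lh-143 (q = 0.7002); the cluster is the binomial expansion (p + q)^4.
P(M) = 0.2998^4 = 0.008078
P(M+2) = 4 × 0.2998^3 × 0.7002^1 = 0.075470
P(M+4) = 6 × 0.2998^2 × 0.7002^2 = 0.264398
P(M+6) = 4 × 0.2998^1 × 0.7002^3 = 0.411678
P(M+8) = 0.7002^4 = 0.240375
The M+6 peak is largest (0.411678); scaling to 100 gives 2.0 : 18.3 : 64.2 : 100.0 : 58.4.

2.0 : 18.3 : 64.2 : 100.0 : 58.4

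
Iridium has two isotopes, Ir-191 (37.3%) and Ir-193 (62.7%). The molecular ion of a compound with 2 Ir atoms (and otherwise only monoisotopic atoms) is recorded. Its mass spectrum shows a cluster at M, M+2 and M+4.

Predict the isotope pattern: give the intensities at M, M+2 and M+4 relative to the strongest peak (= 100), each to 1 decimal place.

29.7 : 100.0 : 84.0

The 2 Ir atoms are independent, so intensities follow the terms of (0.373 + 0.627)^2.
P(M) = 0.373^2 = 0.139129
P(M+2) = 2 × 0.373^1 × 0.627^1 = 0.467742
P(M+4) = 0.627^2 = 0.393129
The M+2 peak is largest (0.467742); scaling to 100 gives 29.7 : 100.0 : 84.0.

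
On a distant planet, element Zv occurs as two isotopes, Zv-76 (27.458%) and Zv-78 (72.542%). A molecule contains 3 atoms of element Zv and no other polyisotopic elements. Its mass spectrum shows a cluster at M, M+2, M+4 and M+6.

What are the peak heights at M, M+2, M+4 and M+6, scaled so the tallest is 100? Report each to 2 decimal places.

The 3 Zv atoms are independent, so intensities follow the terms of (0.27458 + 0.72542)^3.
P(M) = 0.27458^3 = 0.020702
P(M+2) = 3 × 0.27458^2 × 0.72542^1 = 0.164077
P(M+4) = 3 × 0.27458^1 × 0.72542^2 = 0.433480
P(M+6) = 0.72542^3 = 0.381741
The M+4 peak is largest (0.433480); scaling to 100 gives 4.78 : 37.85 : 100.00 : 88.06.

4.78 : 37.85 : 100.00 : 88.06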